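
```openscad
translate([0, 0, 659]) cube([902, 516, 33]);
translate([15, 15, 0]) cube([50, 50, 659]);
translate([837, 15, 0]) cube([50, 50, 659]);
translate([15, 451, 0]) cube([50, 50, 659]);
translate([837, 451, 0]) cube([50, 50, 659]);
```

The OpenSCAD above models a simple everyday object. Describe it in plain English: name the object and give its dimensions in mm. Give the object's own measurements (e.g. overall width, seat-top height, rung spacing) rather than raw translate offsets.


A table: top 902 mm (x) × 516 mm (y), 33 mm thick, upper face at z = 692 mm, on four 50×50 mm square legs, each inset 15 mm from the nearest pair of top edges from z = 0 to the bottom of the top.


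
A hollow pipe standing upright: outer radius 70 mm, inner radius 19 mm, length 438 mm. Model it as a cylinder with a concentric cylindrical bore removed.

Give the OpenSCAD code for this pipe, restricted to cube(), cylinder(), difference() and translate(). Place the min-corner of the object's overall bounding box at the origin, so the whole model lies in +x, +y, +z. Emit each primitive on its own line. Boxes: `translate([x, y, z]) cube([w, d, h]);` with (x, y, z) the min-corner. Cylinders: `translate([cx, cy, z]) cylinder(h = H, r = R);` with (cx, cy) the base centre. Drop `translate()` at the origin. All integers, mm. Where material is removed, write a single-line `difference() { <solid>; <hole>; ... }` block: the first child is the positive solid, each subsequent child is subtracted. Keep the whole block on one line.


difference() { translate([70, 70, 0]) cylinder(h = 438, r = 70); translate([70, 70, 0]) cylinder(h = 438, r = 19); }


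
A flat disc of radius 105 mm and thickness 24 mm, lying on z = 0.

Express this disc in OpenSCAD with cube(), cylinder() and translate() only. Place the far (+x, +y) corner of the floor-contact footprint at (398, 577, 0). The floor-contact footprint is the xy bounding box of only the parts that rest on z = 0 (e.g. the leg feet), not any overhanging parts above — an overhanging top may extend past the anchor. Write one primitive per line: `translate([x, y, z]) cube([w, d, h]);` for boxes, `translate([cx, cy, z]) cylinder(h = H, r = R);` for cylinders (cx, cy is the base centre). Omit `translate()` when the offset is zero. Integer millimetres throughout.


translate([293, 472, 0]) cylinder(h = 24, r = 105);


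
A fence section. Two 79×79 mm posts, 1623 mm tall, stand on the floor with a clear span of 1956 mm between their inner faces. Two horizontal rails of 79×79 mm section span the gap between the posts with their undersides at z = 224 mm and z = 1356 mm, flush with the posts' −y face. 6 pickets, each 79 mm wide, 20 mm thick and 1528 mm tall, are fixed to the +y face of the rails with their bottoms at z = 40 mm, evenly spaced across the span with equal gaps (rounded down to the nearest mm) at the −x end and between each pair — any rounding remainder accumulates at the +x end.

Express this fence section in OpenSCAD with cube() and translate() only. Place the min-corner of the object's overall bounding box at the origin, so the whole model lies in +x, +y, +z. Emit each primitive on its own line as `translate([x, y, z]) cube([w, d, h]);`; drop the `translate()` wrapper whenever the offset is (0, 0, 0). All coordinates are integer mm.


cube([79, 79, 1623]);
translate([2035, 0, 0]) cube([79, 79, 1623]);
translate([79, 0, 224]) cube([1956, 79, 79]);
translate([79, 0, 1356]) cube([1956, 79, 79]);
translate([290, 79, 40]) cube([79, 20, 1528]);
translate([580, 79, 40]) cube([79, 20, 1528]);
translate([870, 79, 40]) cube([79, 20, 1528]);
translate([1160, 79, 40]) cube([79, 20, 1528]);
translate([1450, 79, 40]) cube([79, 20, 1528]);
translate([1740, 79, 40]) cube([79, 20, 1528]);


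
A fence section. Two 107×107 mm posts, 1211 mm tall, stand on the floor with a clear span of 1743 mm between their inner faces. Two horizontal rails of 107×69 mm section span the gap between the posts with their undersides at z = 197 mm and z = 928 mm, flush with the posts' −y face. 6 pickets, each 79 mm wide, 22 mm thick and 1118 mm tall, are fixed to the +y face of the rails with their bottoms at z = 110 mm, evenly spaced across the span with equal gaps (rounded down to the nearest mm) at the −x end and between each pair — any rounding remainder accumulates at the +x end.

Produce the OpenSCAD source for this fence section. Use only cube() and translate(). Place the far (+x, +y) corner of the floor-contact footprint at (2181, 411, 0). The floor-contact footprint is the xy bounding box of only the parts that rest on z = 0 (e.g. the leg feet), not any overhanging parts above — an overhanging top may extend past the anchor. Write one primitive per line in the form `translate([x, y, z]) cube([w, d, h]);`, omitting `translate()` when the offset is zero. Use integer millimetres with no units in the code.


translate([224, 304, 0]) cube([107, 107, 1211]);
translate([2074, 304, 0]) cube([107, 107, 1211]);
translate([331, 304, 197]) cube([1743, 107, 69]);
translate([331, 304, 928]) cube([1743, 107, 69]);
translate([512, 411, 110]) cube([79, 22, 1118]);
translate([772, 411, 110]) cube([79, 22, 1118]);
translate([1032, 411, 110]) cube([79, 22, 1118]);
translate([1292, 411, 110]) cube([79, 22, 1118]);
translate([1552, 411, 110]) cube([79, 22, 1118]);
translate([1812, 411, 110]) cube([79, 22, 1118]);


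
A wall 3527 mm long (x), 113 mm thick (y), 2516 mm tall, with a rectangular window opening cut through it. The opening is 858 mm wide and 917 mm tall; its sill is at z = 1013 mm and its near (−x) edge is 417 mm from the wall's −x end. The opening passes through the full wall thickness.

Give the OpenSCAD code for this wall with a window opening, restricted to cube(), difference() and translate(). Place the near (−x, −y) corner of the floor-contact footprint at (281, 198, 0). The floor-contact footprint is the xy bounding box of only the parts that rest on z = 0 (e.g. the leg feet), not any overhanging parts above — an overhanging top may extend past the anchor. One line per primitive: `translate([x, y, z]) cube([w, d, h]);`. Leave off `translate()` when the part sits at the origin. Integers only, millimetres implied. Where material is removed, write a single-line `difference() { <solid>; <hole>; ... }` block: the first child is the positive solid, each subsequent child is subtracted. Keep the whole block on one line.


difference() { translate([281, 198, 0]) cube([3527, 113, 2516]); translate([698, 198, 1013]) cube([858, 113, 917]); }


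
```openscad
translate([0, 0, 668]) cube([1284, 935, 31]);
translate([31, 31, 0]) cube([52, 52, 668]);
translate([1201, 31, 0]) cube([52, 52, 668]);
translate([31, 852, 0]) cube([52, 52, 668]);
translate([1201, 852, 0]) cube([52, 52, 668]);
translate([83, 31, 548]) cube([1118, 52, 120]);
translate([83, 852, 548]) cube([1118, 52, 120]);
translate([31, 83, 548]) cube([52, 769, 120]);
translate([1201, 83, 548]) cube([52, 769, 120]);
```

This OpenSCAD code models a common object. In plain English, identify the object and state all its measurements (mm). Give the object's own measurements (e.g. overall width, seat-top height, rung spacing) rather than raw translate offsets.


A rectangular dining table. The top is 1284×935×31 mm with its upper surface at z = 699 mm. It stands on four 52×52 mm square legs, each inset 31 mm from the nearest pair of top edges, running from the floor to the underside of the top. Four apron rails, 52 mm thick and 120 mm tall, run between adjacent legs with their top edges flush with the underside of the top and their outer faces flush with the legs' outer faces.


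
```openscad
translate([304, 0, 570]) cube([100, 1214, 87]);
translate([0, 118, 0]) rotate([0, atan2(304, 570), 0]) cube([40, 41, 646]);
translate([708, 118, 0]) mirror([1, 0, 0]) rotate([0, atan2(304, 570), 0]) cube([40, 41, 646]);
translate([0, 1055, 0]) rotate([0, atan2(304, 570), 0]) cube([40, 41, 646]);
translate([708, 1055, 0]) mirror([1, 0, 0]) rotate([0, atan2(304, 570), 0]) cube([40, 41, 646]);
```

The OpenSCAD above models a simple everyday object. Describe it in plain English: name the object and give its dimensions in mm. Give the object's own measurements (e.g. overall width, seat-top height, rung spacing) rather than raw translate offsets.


A sawhorse. A 100×1214×87 mm beam (x, y, z) sits on two A-frame leg pairs. Each pair is two raked legs of 40×41 mm section (41 mm along y) splaying symmetrically in x. Each leg rises 570 mm vertically over 304 mm of horizontal reach and is 646 mm long along its own axis. Every leg's outer bottom edge rests on the floor and its outer top edge meets a bottom edge of the beam — the left legs (tilting toward +x) meet the beam's −x bottom edge, the right legs (their mirror images, tilting toward −x) meet its +x bottom edge — so the leg tops tuck under the beam, the beam's underside is 570 mm above the floor, and the feet are 708 mm apart outside-to-outside with the beam centred between them. The two leg pairs are set in 118 mm from either end of the beam.


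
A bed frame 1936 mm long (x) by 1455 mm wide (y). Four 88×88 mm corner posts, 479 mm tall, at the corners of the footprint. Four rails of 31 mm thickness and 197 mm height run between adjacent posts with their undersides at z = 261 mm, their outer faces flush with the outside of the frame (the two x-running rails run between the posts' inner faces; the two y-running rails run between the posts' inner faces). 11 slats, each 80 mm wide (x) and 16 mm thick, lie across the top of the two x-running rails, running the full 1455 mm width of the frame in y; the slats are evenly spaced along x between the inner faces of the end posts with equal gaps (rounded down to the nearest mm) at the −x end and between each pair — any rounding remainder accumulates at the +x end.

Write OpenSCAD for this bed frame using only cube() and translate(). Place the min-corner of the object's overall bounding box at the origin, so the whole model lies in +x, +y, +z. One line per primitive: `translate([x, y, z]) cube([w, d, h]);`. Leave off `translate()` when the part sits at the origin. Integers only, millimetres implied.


cube([88, 88, 479]);
translate([0, 1367, 0]) cube([88, 88, 479]);
translate([1848, 0, 0]) cube([88, 88, 479]);
translate([1848, 1367, 0]) cube([88, 88, 479]);
translate([88, 0, 261]) cube([1760, 31, 197]);
translate([88, 1424, 261]) cube([1760, 31, 197]);
translate([0, 88, 261]) cube([31, 1279, 197]);
translate([1905, 88, 261]) cube([31, 1279, 197]);
translate([161, 0, 458]) cube([80, 1455, 16]);
translate([314, 0, 458]) cube([80, 1455, 16]);
translate([467, 0, 458]) cube([80, 1455, 16]);
translate([620, 0, 458]) cube([80, 1455, 16]);
translate([773, 0, 458]) cube([80, 1455, 16]);
translate([926, 0, 458]) cube([80, 1455, 16]);
translate([1079, 0, 458]) cube([80, 1455, 16]);
translate([1232, 0, 458]) cube([80, 1455, 16]);
translate([1385, 0, 458]) cube([80, 1455, 16]);
translate([1538, 0, 458]) cube([80, 1455, 16]);
translate([1691, 0, 458]) cube([80, 1455, 16]);


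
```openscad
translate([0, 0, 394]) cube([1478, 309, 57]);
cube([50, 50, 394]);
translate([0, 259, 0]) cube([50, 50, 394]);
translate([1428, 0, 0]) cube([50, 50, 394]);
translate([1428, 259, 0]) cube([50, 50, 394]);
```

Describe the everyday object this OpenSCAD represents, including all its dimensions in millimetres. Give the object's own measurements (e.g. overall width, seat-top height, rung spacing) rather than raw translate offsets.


A long wooden bench with a 1478 mm (x) × 309 mm (y) seat, 57 mm thick, its top surface 451 mm above the floor. Four 50 mm square legs at the seat corners, flush with the edges, run from z = 0 to the seat underside.


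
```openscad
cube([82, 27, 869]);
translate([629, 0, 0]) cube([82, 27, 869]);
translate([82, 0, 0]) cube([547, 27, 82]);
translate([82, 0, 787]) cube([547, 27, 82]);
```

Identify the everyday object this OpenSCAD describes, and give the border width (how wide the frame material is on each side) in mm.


A picture frame. The border width is 82 mm.

Four thin pieces enclosing a rectangular opening — a picture frame. The two full-height stiles are 869 mm tall; the top rail sits at z = 787 and is 82 mm tall, so the border above the opening is 869 − 787 = 82 mm, matching the stile x-width.


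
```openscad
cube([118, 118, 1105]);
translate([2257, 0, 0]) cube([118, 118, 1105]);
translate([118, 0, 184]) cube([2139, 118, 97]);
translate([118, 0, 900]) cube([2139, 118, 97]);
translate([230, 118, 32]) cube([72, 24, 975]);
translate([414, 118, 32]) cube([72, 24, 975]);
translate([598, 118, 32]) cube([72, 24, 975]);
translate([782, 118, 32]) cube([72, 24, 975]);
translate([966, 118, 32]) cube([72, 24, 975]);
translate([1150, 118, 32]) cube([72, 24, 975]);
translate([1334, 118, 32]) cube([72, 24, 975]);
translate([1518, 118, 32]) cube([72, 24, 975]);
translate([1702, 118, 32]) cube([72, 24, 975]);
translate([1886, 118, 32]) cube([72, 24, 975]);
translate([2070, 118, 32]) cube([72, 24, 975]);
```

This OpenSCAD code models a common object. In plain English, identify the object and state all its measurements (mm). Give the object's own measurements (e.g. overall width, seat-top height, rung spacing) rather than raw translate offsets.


A fence section. Two 118×118 mm posts, 1105 mm tall, stand on the floor with a clear span of 2139 mm between their inner faces. Two horizontal rails of 118×97 mm section span the gap between the posts with their undersides at z = 184 mm and z = 900 mm, flush with the posts' −y face. 11 pickets, each 72 mm wide, 24 mm thick and 975 mm tall, are fixed to the +y face of the rails with their bottoms at z = 32 mm, spaced across the span with a 112 mm gap after the −x post and between neighbouring pickets, with 115 mm left before the +x post.


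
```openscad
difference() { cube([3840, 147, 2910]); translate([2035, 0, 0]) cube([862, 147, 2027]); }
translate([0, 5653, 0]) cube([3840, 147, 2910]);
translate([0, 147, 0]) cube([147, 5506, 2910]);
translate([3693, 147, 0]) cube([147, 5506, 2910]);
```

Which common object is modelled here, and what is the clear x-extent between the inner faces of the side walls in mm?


A single room. The interior width is 3546 mm.

Four walls enclosing a rectangle with a door in the front wall — a room. Outside width 3840 minus two 147 mm walls gives 3546 mm.


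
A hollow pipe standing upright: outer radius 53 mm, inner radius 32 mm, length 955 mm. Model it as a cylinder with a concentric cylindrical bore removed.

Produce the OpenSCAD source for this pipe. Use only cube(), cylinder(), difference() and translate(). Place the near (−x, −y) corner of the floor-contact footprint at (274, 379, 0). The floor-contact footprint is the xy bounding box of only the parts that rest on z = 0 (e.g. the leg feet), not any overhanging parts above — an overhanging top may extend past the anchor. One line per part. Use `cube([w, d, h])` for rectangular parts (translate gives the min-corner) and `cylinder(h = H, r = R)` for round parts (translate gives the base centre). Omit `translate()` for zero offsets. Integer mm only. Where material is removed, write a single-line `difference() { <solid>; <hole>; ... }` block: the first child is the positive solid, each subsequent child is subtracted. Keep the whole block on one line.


difference() { translate([327, 432, 0]) cylinder(h = 955, r = 53); translate([327, 432, 0]) cylinder(h = 955, r = 32); }


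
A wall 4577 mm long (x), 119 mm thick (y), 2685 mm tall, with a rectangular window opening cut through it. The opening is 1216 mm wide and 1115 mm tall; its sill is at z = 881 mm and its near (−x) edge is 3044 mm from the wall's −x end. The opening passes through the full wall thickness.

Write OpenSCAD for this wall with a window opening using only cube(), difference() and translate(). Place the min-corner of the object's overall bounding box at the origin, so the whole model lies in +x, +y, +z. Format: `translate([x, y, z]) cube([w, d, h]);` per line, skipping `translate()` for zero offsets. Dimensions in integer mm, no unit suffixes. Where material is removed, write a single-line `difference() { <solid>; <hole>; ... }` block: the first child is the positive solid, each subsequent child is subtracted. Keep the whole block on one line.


difference() { cube([4577, 119, 2685]); translate([3044, 0, 881]) cube([1216, 119, 1115]); }


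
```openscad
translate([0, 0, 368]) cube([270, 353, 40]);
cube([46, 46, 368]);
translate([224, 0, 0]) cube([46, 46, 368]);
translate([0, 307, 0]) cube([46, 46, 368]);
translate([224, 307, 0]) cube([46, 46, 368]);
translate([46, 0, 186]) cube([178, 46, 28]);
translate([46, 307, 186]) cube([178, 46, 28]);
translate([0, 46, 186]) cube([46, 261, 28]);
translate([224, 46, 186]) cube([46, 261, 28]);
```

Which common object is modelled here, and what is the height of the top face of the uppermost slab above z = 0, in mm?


A stool. The seat height is 408 mm.

A 270×353×40 slab at z = 368 on four corner posts — a stool. The seat top is 368 + 40 = 408 mm.


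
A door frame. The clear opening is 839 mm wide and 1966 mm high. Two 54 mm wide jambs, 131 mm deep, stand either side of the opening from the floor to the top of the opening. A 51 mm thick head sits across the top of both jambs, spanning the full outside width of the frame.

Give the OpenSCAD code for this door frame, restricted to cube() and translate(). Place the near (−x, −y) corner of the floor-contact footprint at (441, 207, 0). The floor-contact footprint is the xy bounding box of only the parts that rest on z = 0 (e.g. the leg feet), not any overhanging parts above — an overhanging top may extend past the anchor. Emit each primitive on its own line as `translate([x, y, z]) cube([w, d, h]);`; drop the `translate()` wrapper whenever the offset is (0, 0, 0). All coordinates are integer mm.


translate([441, 207, 0]) cube([54, 131, 1966]);
translate([1334, 207, 0]) cube([54, 131, 1966]);
translate([441, 207, 1966]) cube([947, 131, 51]);


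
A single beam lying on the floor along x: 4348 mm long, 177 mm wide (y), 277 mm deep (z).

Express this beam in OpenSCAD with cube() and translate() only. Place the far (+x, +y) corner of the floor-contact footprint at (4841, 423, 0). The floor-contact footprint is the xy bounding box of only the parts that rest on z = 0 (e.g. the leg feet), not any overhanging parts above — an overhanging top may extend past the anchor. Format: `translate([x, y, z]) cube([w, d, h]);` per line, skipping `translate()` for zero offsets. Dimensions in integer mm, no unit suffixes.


translate([493, 246, 0]) cube([4348, 177, 277]);


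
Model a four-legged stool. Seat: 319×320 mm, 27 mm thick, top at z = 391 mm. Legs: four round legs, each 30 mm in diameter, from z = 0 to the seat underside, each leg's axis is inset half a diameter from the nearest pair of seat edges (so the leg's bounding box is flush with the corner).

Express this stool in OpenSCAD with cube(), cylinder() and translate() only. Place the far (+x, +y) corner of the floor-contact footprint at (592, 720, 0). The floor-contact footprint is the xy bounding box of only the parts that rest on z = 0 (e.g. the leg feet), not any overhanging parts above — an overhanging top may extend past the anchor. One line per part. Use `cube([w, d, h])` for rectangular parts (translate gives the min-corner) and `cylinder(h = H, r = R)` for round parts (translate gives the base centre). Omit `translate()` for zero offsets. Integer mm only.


// leg_h = 391 - 27 = 364
translate([273, 400, 364]) cube([319, 320, 27]);
translate([288, 415, 0]) cylinder(h = 364, r = 15);
translate([577, 415, 0]) cylinder(h = 364, r = 15);
translate([288, 705, 0]) cylinder(h = 364, r = 15);
translate([577, 705, 0]) cylinder(h = 364, r = 15);


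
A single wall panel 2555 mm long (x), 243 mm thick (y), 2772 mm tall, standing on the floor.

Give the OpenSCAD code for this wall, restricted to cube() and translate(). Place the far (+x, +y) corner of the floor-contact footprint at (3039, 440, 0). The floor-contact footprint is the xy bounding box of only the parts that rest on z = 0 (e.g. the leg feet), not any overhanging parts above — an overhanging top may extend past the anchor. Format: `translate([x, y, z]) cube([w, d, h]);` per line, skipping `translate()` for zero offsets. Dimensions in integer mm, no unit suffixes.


translate([484, 197, 0]) cube([2555, 243, 2772]);


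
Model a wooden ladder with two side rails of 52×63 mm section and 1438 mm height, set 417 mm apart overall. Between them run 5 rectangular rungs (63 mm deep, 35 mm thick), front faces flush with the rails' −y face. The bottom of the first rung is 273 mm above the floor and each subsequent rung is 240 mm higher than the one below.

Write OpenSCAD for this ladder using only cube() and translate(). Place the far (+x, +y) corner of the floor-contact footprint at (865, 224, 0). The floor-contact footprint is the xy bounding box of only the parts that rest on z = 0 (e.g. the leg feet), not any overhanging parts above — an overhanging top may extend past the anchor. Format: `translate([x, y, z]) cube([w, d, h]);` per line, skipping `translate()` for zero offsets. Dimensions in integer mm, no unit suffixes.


translate([448, 161, 0]) cube([52, 63, 1438]);
translate([813, 161, 0]) cube([52, 63, 1438]);
translate([500, 161, 273]) cube([313, 63, 35]);
translate([500, 161, 513]) cube([313, 63, 35]);
translate([500, 161, 753]) cube([313, 63, 35]);
translate([500, 161, 993]) cube([313, 63, 35]);
translate([500, 161, 1233]) cube([313, 63, 35]);


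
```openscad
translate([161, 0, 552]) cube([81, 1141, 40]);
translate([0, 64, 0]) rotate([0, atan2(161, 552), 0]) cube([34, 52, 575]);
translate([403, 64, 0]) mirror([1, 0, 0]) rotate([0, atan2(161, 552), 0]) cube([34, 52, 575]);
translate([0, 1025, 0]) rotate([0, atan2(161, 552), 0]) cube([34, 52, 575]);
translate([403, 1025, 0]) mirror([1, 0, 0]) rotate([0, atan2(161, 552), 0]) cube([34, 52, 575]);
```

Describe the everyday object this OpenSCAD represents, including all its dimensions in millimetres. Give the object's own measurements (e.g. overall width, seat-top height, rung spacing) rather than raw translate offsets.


A sawhorse. A 81×1141×40 mm beam (x, y, z) sits on two A-frame leg pairs. Each pair is two raked legs of 34×52 mm section (52 mm along y) splaying symmetrically in x. Each leg rises 552 mm vertically over 161 mm of horizontal reach and is 575 mm long along its own axis. Every leg's outer bottom edge rests on the floor and its outer top edge meets a bottom edge of the beam — the left legs (tilting toward +x) meet the beam's −x bottom edge, the right legs (their mirror images, tilting toward −x) meet its +x bottom edge — so the leg tops tuck under the beam, the beam's underside is 552 mm above the floor, and the feet are 403 mm apart outside-to-outside with the beam centred between them. The two leg pairs are set in 64 mm from either end of the beam.


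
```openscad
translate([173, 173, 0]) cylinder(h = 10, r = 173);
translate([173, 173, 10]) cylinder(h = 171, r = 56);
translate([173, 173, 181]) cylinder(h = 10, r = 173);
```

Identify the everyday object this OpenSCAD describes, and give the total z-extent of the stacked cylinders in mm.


A spool. The overall height is 191 mm.

Three coaxial cylinders, large–small–large — a spool. Two 10 mm flanges and a 171 mm core give 10 + 171 + 10 = 191 mm.


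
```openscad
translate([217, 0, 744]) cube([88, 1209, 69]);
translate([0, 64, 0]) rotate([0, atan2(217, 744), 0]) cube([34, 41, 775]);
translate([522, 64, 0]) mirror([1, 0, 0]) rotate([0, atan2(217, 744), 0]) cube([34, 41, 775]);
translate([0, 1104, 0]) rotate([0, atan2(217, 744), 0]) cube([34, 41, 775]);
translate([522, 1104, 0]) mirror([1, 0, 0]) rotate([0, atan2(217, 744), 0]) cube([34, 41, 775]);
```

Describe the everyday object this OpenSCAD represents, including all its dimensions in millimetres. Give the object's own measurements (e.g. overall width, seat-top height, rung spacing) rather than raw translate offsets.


A sawhorse. A 88×1209×69 mm beam (x, y, z) sits on two A-frame leg pairs. Each pair is two raked legs of 34×41 mm section (41 mm along y) splaying symmetrically in x. Each leg rises 744 mm vertically over 217 mm of horizontal reach and is 775 mm long along its own axis. Every leg's outer bottom edge rests on the floor and its outer top edge meets a bottom edge of the beam — the left legs (tilting toward +x) meet the beam's −x bottom edge, the right legs (their mirror images, tilting toward −x) meet its +x bottom edge — so the leg tops tuck under the beam, the beam's underside is 744 mm above the floor, and the feet are 522 mm apart outside-to-outside with the beam centred between them. The two leg pairs are set in 64 mm from either end of the beam.


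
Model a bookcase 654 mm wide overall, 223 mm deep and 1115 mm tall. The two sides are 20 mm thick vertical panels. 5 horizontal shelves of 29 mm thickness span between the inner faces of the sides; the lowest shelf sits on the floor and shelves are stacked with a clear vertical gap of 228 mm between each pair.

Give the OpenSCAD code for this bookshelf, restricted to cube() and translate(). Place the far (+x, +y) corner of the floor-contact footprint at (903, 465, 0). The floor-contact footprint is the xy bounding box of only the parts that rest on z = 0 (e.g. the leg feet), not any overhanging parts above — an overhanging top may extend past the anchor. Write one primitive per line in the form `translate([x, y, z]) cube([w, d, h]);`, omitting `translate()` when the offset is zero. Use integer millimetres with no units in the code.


translate([249, 242, 0]) cube([20, 223, 1115]);
translate([883, 242, 0]) cube([20, 223, 1115]);
translate([269, 242, 0]) cube([614, 223, 29]);
translate([269, 242, 257]) cube([614, 223, 29]);
translate([269, 242, 514]) cube([614, 223, 29]);
translate([269, 242, 771]) cube([614, 223, 29]);
translate([269, 242, 1028]) cube([614, 223, 29]);


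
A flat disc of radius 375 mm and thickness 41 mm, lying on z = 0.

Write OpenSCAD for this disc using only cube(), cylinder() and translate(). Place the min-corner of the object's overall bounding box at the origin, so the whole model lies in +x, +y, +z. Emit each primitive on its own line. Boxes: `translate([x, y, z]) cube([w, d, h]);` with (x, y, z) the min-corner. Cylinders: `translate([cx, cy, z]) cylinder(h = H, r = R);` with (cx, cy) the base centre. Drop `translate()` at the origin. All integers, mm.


translate([375, 375, 0]) cylinder(h = 41, r = 375);


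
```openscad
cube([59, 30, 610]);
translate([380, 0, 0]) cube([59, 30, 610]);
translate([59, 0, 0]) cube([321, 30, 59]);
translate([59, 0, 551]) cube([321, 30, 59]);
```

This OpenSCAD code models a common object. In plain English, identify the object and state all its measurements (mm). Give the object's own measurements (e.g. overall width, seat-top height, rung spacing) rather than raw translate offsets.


A rectangular picture frame lying in the x–z plane (depth along y). The opening is 321 mm wide (x) by 492 mm tall (z), surrounded by a border 59 mm wide on all four sides. The frame is 30 mm deep and is made of two full-height vertical stiles with two horizontal rails fitted between them.


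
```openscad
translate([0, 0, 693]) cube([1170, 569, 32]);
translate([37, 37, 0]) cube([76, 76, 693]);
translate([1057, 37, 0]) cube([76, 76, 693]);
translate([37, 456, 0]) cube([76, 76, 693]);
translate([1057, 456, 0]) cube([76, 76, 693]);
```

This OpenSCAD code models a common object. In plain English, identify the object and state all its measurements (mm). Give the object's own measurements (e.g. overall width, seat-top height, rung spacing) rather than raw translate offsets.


A rectangular dining table. The top is 1170×569×32 mm with its upper surface at z = 725 mm. It stands on four 76×76 mm square legs, each inset 37 mm from the nearest pair of top edges, running from the floor to the underside of the top.


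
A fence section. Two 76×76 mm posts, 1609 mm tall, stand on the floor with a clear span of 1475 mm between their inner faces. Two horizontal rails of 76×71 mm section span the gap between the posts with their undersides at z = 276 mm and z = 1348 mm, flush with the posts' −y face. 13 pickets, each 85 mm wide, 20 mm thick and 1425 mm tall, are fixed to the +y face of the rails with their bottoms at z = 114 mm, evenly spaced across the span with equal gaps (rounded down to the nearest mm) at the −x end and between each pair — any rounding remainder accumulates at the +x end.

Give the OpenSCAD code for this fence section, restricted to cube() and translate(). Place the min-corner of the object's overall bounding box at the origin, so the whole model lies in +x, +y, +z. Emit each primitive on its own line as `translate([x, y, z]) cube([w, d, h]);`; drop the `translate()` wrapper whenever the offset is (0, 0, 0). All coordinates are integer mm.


cube([76, 76, 1609]);
translate([1551, 0, 0]) cube([76, 76, 1609]);
translate([76, 0, 276]) cube([1475, 76, 71]);
translate([76, 0, 1348]) cube([1475, 76, 71]);
translate([102, 76, 114]) cube([85, 20, 1425]);
translate([213, 76, 114]) cube([85, 20, 1425]);
translate([324, 76, 114]) cube([85, 20, 1425]);
translate([435, 76, 114]) cube([85, 20, 1425]);
translate([546, 76, 114]) cube([85, 20, 1425]);
translate([657, 76, 114]) cube([85, 20, 1425]);
translate([768, 76, 114]) cube([85, 20, 1425]);
translate([879, 76, 114]) cube([85, 20, 1425]);
translate([990, 76, 114]) cube([85, 20, 1425]);
translate([1101, 76, 114]) cube([85, 20, 1425]);
translate([1212, 76, 114]) cube([85, 20, 1425]);
translate([1323, 76, 114]) cube([85, 20, 1425]);
translate([1434, 76, 114]) cube([85, 20, 1425]);


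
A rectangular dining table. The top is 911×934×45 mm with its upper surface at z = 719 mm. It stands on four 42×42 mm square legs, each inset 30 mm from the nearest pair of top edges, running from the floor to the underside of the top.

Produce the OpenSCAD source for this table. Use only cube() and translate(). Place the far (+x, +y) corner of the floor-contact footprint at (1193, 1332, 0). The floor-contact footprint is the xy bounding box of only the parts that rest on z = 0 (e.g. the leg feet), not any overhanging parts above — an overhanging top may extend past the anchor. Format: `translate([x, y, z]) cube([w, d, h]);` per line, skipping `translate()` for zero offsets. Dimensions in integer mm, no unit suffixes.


// leg_h = 719 - 45 = 674
translate([312, 428, 674]) cube([911, 934, 45]);
translate([342, 458, 0]) cube([42, 42, 674]);
translate([1151, 458, 0]) cube([42, 42, 674]);
translate([342, 1290, 0]) cube([42, 42, 674]);
translate([1151, 1290, 0]) cube([42, 42, 674]);


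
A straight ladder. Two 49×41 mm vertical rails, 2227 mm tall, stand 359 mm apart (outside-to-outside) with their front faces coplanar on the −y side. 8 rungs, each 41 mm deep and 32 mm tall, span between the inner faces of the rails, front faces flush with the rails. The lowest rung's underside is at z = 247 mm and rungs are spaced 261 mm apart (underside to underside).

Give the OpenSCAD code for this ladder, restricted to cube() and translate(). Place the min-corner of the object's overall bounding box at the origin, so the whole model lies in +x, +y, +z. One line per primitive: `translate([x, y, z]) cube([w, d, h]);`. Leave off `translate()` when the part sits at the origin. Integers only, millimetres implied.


cube([49, 41, 2227]);
translate([310, 0, 0]) cube([49, 41, 2227]);
translate([49, 0, 247]) cube([261, 41, 32]);
translate([49, 0, 508]) cube([261, 41, 32]);
translate([49, 0, 769]) cube([261, 41, 32]);
translate([49, 0, 1030]) cube([261, 41, 32]);
translate([49, 0, 1291]) cube([261, 41, 32]);
translate([49, 0, 1552]) cube([261, 41, 32]);
translate([49, 0, 1813]) cube([261, 41, 32]);
translate([49, 0, 2074]) cube([261, 41, 32]);


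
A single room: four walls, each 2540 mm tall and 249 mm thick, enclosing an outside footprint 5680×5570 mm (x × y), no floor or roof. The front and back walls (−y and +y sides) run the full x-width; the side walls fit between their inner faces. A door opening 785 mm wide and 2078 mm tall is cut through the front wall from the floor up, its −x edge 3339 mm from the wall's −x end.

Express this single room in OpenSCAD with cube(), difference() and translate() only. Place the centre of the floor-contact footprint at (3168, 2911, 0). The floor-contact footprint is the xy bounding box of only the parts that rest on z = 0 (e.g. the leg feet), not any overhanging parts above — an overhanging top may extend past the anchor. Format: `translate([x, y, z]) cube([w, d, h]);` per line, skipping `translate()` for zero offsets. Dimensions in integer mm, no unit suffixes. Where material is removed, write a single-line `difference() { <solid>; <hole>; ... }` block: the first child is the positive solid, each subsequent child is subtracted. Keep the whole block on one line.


difference() { translate([328, 126, 0]) cube([5680, 249, 2540]); translate([3667, 126, 0]) cube([785, 249, 2078]); }
translate([328, 5447, 0]) cube([5680, 249, 2540]);
translate([328, 375, 0]) cube([249, 5072, 2540]);
translate([5759, 375, 0]) cube([249, 5072, 2540]);


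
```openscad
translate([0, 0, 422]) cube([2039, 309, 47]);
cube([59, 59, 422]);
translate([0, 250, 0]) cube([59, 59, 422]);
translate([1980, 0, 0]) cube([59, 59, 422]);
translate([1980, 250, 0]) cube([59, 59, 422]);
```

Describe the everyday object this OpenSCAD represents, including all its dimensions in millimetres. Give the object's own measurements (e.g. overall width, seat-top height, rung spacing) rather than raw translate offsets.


A long wooden bench with a 2039 mm (x) × 309 mm (y) seat, 47 mm thick, its top surface 469 mm above the floor. Four 59 mm square legs at the seat corners, flush with the edges, run from z = 0 to the seat underside.


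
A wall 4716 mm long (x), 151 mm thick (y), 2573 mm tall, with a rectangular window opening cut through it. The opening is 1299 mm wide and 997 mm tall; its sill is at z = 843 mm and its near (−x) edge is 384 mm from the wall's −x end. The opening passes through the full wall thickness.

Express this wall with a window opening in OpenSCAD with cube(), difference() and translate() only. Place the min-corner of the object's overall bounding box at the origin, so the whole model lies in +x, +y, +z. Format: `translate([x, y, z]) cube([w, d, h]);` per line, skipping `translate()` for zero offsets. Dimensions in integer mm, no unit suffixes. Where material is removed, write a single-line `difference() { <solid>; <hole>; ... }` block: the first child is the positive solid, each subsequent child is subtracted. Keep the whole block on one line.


difference() { cube([4716, 151, 2573]); translate([384, 0, 843]) cube([1299, 151, 997]); }


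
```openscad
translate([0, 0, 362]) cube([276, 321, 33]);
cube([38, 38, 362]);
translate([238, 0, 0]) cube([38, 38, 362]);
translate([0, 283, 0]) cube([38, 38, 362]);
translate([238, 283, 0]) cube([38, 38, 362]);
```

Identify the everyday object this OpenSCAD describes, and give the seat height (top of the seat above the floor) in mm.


A stool. The seat height is 395 mm.

A 276×321×33 slab at z = 362 on four corner posts — a stool. The seat top is 362 + 33 = 395 mm.


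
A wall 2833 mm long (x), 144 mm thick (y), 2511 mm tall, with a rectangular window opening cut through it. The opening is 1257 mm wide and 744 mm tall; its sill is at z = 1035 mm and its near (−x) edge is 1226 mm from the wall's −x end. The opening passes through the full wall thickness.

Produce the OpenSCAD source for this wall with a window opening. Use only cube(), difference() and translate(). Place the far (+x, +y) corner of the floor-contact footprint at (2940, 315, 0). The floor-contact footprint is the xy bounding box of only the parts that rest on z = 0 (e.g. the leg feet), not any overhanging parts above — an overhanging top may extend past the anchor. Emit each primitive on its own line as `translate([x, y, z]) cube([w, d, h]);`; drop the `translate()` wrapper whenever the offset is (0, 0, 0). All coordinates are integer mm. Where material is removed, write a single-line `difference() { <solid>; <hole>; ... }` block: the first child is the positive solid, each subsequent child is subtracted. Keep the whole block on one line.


difference() { translate([107, 171, 0]) cube([2833, 144, 2511]); translate([1333, 171, 1035]) cube([1257, 144, 744]); }


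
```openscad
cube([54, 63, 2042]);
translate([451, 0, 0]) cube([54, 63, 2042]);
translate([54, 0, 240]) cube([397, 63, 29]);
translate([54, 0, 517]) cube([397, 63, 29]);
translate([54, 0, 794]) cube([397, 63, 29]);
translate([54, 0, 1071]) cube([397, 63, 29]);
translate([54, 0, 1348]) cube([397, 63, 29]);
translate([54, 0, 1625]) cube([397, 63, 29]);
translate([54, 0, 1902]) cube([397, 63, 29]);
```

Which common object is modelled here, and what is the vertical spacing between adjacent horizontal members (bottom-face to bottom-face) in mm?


A ladder. The rung spacing is 277 mm.

Two tall 54×63 posts with 7 short bars between them — a ladder. Adjacent rungs sit at z = 240 and z = 517, so the spacing is 517 − 240 = 277 mm.


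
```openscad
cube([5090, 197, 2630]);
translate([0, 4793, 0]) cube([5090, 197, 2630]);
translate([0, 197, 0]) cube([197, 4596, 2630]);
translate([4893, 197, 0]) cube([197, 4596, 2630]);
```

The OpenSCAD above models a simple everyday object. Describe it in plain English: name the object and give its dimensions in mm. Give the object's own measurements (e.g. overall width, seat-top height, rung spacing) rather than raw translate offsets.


The wall frame of a small rectangular building: four walls, each 2630 mm tall and 197 mm thick, enclosing a footprint 5090 mm (x) by 4990 mm (y) outside-to-outside, with no floor or roof. The front and back walls (the −y and +y sides) span the full width; the two side walls fit between them.


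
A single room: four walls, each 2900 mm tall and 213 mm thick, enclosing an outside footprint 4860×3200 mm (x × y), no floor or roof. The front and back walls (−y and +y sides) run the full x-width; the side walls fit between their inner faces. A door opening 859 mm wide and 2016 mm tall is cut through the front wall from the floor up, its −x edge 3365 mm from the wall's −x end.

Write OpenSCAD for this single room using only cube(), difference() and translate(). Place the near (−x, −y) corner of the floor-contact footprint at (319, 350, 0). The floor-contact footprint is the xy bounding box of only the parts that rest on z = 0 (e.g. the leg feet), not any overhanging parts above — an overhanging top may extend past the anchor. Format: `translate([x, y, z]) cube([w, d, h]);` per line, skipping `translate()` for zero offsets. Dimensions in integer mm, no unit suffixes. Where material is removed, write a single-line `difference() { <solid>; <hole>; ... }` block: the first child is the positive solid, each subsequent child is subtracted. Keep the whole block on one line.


difference() { translate([319, 350, 0]) cube([4860, 213, 2900]); translate([3684, 350, 0]) cube([859, 213, 2016]); }
translate([319, 3337, 0]) cube([4860, 213, 2900]);
translate([319, 563, 0]) cube([213, 2774, 2900]);
translate([4966, 563, 0]) cube([213, 2774, 2900]);


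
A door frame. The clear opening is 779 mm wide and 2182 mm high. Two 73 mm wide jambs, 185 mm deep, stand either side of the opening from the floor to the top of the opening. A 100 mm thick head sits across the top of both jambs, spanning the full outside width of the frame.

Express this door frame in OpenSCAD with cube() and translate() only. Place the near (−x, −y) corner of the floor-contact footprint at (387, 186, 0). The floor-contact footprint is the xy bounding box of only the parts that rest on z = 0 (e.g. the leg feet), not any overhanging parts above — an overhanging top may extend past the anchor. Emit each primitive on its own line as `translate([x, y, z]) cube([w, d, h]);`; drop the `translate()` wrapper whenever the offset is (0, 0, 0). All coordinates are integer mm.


translate([387, 186, 0]) cube([73, 185, 2182]);
translate([1239, 186, 0]) cube([73, 185, 2182]);
translate([387, 186, 2182]) cube([925, 185, 100]);
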